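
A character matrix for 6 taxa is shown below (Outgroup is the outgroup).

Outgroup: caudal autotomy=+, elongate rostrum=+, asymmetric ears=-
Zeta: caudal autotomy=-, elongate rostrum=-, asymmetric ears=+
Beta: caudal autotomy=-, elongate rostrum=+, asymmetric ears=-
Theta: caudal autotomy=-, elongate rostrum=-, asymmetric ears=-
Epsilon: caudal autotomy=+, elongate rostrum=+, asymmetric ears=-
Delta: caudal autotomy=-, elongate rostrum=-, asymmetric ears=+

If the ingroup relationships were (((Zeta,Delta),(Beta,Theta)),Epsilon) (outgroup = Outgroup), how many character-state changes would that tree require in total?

4

Map each character onto (((Zeta,Delta),(Beta,Theta)),Epsilon) (rooted by Outgroup) and count the minimum state changes it requires (Fitch parsimony):
caudal autotomy: 1; elongate rostrum: 2; asymmetric ears: 1.
Total tree length = 4.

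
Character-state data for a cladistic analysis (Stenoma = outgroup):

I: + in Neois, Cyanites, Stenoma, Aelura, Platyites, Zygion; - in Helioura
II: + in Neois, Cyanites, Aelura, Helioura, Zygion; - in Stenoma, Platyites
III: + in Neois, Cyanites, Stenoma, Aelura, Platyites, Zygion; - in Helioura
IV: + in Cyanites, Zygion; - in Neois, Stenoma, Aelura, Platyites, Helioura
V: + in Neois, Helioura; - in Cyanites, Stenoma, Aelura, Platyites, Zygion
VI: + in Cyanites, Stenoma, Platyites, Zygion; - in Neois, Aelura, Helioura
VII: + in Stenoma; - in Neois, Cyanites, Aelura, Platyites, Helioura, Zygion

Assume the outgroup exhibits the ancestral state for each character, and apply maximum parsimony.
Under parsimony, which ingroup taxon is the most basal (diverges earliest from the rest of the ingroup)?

Character polarity is set by the outgroup: the derived state is whichever differs from the outgroup's state, so for I, III, VI, VII the derived state is '-', and for the remaining characters it is '+'.
I: derived state '-' in Helioura only — an autapomorphy, so it tells us nothing about relationships among taxa.
II: derived state '+' in Aelura, Cyanites, Helioura, Neois, and Zygion only — synapomorphy for {Aelura, Cyanites, Helioura, Neois, Zygion}.
III: derived state '-' in Helioura only — an autapomorphy, so it tells us nothing about relationships among taxa.
Only Cyanites and Zygion show the derived state '+' for IV, supporting them as a clade.
V (derived state '+') is shared by Helioura and Neois — a synapomorphy uniting that clade.
VI: derived state '-' in Aelura, Helioura, and Neois only — synapomorphy for {Aelura, Helioura, Neois}.
VII (derived state '-') is shared by all ingroup taxa — unites the whole ingroup.
Most parsimonious ingroup topology: (Platyites,((Aelura,(Neois,Helioura)),(Zygion,Cyanites))).
Platyites is sister to the clade containing all other ingroup taxa, so it is the earliest-diverging (most basal) ingroup lineage.

Platyites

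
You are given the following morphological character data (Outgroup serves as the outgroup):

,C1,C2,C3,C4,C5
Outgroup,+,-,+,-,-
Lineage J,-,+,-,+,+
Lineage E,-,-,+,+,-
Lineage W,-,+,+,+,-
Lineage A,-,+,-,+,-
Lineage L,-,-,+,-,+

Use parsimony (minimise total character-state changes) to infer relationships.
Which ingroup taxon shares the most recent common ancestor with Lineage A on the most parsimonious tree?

Lineage J

Character polarity is set by the outgroup: the derived state is whichever differs from the outgroup's state, so for C1, C3 the derived state is '-', and for the remaining characters it is '+'.
C1 (derived state '-') is shared by all ingroup taxa — unites the whole ingroup.
C2 (derived state '+') is shared by Lineage A, Lineage J, and Lineage W — a synapomorphy uniting that clade.
C3: derived state '-' in Lineage A and Lineage J only — synapomorphy for {Lineage A, Lineage J}.
C4 (derived state '+') is shared by Lineage A, Lineage E, Lineage J, and Lineage W — a synapomorphy uniting that clade.
C5 (state '+') occurs in Lineage J and Lineage L but conflicts with the nesting implied by the other characters — most parsimoniously interpreted as homoplasy.
Most parsimonious ingroup topology: ((((Lineage J,Lineage A),Lineage W),Lineage E),Lineage L).
Lineage A and Lineage J form a cherry on this tree, so they are sister taxa.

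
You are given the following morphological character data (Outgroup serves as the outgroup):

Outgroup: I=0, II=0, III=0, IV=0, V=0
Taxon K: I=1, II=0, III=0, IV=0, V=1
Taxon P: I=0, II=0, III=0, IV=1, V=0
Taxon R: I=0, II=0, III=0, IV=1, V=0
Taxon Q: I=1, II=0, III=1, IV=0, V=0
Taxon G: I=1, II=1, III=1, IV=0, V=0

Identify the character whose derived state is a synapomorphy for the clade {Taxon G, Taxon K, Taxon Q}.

The outgroup has state '0' for every character, so '1' is the derived state throughout.
I: derived state '1' in Taxon G, Taxon K, and Taxon Q only — synapomorphy for {Taxon G, Taxon K, Taxon Q}.
II: derived state '1' in Taxon G only — an autapomorphy, so it tells us nothing about relationships among taxa.
III (derived state '1') is shared by Taxon G and Taxon Q — a synapomorphy uniting that clade.
Only Taxon P and Taxon R show the derived state '1' for IV, supporting them as a clade.
V (derived state '1') is unique to Taxon K (autapomorphy; uninformative for grouping).
Most parsimonious ingroup topology: ((Taxon K,(Taxon Q,Taxon G)),(Taxon P,Taxon R)).
The clade {Taxon G, Taxon K, Taxon Q} is supported by I: its derived state '1' occurs in exactly those taxa and in no other taxon (including the outgroup).

I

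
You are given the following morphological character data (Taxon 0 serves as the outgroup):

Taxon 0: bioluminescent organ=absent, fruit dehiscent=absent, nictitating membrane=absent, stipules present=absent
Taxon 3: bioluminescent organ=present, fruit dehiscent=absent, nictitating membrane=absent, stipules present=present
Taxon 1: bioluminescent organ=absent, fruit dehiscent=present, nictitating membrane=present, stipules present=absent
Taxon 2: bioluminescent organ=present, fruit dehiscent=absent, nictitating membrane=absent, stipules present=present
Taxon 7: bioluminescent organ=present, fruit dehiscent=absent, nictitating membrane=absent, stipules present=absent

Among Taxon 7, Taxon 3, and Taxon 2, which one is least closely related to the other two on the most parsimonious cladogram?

The outgroup has state 'absent' for every character, so 'present' is the derived state throughout.
bioluminescent organ (derived state 'present') is shared by Taxon 2, Taxon 3, and Taxon 7 — a synapomorphy uniting that clade.
fruit dehiscent (derived state 'present') is unique to Taxon 1 (autapomorphy; uninformative for grouping).
nictitating membrane (derived state 'present') is unique to Taxon 1 (autapomorphy; uninformative for grouping).
Only Taxon 2 and Taxon 3 show the derived state 'present' for stipules present, supporting them as a clade.
Most parsimonious ingroup topology: (((Taxon 3,Taxon 2),Taxon 7),Taxon 1).
Taxon 3 and Taxon 2 share a more recent common ancestor with each other than either does with Taxon 7, so Taxon 7 is the least closely related of the three.

Taxon 7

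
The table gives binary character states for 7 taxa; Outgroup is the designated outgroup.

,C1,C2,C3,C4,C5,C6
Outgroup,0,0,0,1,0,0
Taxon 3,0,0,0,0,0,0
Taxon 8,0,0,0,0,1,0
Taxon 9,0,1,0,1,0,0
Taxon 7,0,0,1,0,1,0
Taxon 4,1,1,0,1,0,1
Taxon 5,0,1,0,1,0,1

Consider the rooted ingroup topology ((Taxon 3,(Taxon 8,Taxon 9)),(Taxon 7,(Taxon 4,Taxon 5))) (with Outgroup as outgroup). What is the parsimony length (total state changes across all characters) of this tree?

10

Map each character onto ((Taxon 3,(Taxon 8,Taxon 9)),(Taxon 7,(Taxon 4,Taxon 5))) (rooted by Outgroup) and count the minimum state changes it requires (Fitch parsimony):
C1: 1; C2: 2; C3: 1; C4: 3; C5: 2; C6: 1.
Total tree length = 10.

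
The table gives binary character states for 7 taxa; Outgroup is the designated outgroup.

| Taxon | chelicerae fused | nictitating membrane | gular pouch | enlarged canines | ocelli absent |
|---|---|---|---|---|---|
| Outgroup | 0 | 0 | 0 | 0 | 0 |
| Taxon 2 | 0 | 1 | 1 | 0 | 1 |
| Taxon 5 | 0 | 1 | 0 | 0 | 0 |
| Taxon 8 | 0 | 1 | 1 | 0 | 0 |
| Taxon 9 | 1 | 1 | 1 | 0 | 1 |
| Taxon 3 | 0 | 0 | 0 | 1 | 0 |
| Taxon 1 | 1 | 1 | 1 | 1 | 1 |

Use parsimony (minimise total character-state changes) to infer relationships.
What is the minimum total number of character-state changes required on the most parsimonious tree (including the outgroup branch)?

6

The outgroup has state '0' for every character, so '1' is the derived state throughout.
chelicerae fused (derived state '1') is shared by Taxon 1 and Taxon 9 — a synapomorphy uniting that clade.
Only Taxon 1, Taxon 2, Taxon 5, Taxon 8, and Taxon 9 show the derived state '1' for nictitating membrane, supporting them as a clade.
Only Taxon 1, Taxon 2, Taxon 8, and Taxon 9 show the derived state '1' for gular pouch, supporting them as a clade.
enlarged canines (state '1') occurs in Taxon 1 and Taxon 3 but conflicts with the nesting implied by the other characters — most parsimoniously interpreted as homoplasy.
Only Taxon 1, Taxon 2, and Taxon 9 show the derived state '1' for ocelli absent, supporting them as a clade.
Most parsimonious ingroup topology: ((((Taxon 2,(Taxon 9,Taxon 1)),Taxon 8),Taxon 5),Taxon 3).
Changes per character on this tree: chelicerae fused: 1; nictitating membrane: 1; gular pouch: 1; enlarged canines: 2; ocelli absent: 1.
Total = 6.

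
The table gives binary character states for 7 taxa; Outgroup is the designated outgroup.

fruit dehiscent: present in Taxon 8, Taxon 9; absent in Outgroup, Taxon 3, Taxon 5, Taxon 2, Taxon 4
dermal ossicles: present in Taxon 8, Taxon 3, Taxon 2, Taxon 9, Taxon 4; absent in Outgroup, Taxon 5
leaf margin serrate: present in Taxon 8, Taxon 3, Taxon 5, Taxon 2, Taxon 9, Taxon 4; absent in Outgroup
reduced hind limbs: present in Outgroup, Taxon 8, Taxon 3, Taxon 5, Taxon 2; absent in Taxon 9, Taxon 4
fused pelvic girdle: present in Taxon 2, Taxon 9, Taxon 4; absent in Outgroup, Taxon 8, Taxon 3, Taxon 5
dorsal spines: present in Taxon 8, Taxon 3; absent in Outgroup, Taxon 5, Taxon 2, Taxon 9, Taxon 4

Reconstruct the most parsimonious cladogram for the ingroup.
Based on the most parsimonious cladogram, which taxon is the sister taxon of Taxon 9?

Character polarity is set by the outgroup: the derived state is whichever differs from the outgroup's state, so for reduced hind limbs the derived state is 'absent', and for the remaining characters it is 'present'.
fruit dehiscent groups Taxon 8 and Taxon 9, which is incompatible with the clades supported by the remaining characters; treating it as convergent (homoplasy) costs fewer steps than any alternative tree.
Only Taxon 2, Taxon 3, Taxon 4, Taxon 8, and Taxon 9 show the derived state 'present' for dermal ossicles, supporting them as a clade.
All ingroup taxa share the derived state 'present' for leaf margin serrate; it defines the ingroup but does not resolve relationships within it.
reduced hind limbs: derived state 'absent' in Taxon 4 and Taxon 9 only — synapomorphy for {Taxon 4, Taxon 9}.
fused pelvic girdle (derived state 'present') is shared by Taxon 2, Taxon 4, and Taxon 9 — a synapomorphy uniting that clade.
Only Taxon 3 and Taxon 8 show the derived state 'present' for dorsal spines, supporting them as a clade.
Most parsimonious ingroup topology: (((Taxon 8,Taxon 3),(Taxon 2,(Taxon 9,Taxon 4))),Taxon 5).
Taxon 9 and Taxon 4 form a cherry on this tree, so they are sister taxa.

Taxon 4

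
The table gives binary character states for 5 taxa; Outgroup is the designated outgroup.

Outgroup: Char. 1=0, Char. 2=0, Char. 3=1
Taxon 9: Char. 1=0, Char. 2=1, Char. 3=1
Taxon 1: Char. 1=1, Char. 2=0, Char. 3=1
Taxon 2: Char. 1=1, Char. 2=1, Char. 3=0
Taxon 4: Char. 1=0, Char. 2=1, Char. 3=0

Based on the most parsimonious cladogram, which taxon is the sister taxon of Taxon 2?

Character polarity is set by the outgroup: the derived state is whichever differs from the outgroup's state, so for Char. 3 the derived state is '0', and for the remaining characters it is '1'.
Char. 1 (state '1') occurs in Taxon 1 and Taxon 2 but conflicts with the nesting implied by the other characters — most parsimoniously interpreted as homoplasy.
Only Taxon 2, Taxon 4, and Taxon 9 show the derived state '1' for Char. 2, supporting them as a clade.
Char. 3: derived state '0' in Taxon 2 and Taxon 4 only — synapomorphy for {Taxon 2, Taxon 4}.
Most parsimonious ingroup topology: ((Taxon 9,(Taxon 2,Taxon 4)),Taxon 1).
Taxon 2 and Taxon 4 form a cherry on this tree, so they are sister taxa.

Taxon 4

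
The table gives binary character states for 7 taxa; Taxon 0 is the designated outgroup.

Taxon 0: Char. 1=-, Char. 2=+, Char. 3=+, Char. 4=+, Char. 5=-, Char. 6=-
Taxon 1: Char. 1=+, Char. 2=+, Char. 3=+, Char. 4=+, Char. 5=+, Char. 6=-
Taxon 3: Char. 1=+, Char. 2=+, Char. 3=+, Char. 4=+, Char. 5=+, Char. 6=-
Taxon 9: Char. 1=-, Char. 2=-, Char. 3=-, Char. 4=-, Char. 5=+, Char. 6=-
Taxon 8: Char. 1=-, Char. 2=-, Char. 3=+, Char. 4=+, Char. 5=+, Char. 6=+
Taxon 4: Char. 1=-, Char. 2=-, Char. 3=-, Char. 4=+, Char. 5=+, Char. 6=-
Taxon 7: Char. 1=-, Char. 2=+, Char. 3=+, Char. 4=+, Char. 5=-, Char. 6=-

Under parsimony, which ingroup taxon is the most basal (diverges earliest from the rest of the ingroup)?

Character polarity is set by the outgroup: the derived state is whichever differs from the outgroup's state, so for Char. 2, Char. 3, Char. 4 the derived state is '-', and for the remaining characters it is '+'.
Only Taxon 1 and Taxon 3 show the derived state '+' for Char. 1, supporting them as a clade.
Char. 2: derived state '-' in Taxon 4, Taxon 8, and Taxon 9 only — synapomorphy for {Taxon 4, Taxon 8, Taxon 9}.
Char. 3 (derived state '-') is shared by Taxon 4 and Taxon 9 — a synapomorphy uniting that clade.
Char. 4: derived state '-' in Taxon 9 only — an autapomorphy, so it tells us nothing about relationships among taxa.
Char. 5: derived state '+' in Taxon 1, Taxon 3, Taxon 4, Taxon 8, and Taxon 9 only — synapomorphy for {Taxon 1, Taxon 3, Taxon 4, Taxon 8, Taxon 9}.
Char. 6: derived state '+' in Taxon 8 only — an autapomorphy, so it tells us nothing about relationships among taxa.
Most parsimonious ingroup topology: (((Taxon 1,Taxon 3),((Taxon 9,Taxon 4),Taxon 8)),Taxon 7).
Taxon 7 is sister to the clade containing all other ingroup taxa, so it is the earliest-diverging (most basal) ingroup lineage.

Taxon 7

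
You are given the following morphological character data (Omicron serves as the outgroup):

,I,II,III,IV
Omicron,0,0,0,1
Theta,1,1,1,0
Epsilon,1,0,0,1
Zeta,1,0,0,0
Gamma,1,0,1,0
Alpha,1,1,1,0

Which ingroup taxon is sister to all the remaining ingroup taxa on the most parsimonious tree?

Epsilon

Character polarity is set by the outgroup: the derived state is whichever differs from the outgroup's state, so for IV the derived state is '0', and for the remaining characters it is '1'.
All ingroup taxa share the derived state '1' for I; it defines the ingroup but does not resolve relationships within it.
II: derived state '1' in Alpha and Theta only — synapomorphy for {Alpha, Theta}.
III (derived state '1') is shared by Alpha, Gamma, and Theta — a synapomorphy uniting that clade.
IV: derived state '0' in Alpha, Gamma, Theta, and Zeta only — synapomorphy for {Alpha, Gamma, Theta, Zeta}.
Most parsimonious ingroup topology: ((((Theta,Alpha),Gamma),Zeta),Epsilon).
Epsilon is sister to the clade containing all other ingroup taxa, so it is the earliest-diverging (most basal) ingroup lineage.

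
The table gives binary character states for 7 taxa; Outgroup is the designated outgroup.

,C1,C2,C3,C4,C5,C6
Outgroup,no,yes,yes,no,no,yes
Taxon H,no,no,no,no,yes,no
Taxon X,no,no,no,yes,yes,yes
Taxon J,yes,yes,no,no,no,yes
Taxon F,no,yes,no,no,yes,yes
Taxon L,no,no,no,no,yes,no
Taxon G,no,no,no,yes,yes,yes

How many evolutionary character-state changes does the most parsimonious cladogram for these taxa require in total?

Character polarity is set by the outgroup: the derived state is whichever differs from the outgroup's state, so for C2, C3, C6 the derived state is 'no', and for the remaining characters it is 'yes'.
C1: derived state 'yes' in Taxon J only — an autapomorphy, so it tells us nothing about relationships among taxa.
C2 (derived state 'no') is shared by Taxon G, Taxon H, Taxon L, and Taxon X — a synapomorphy uniting that clade.
All ingroup taxa share the derived state 'no' for C3; it defines the ingroup but does not resolve relationships within it.
C4 (derived state 'yes') is shared by Taxon G and Taxon X — a synapomorphy uniting that clade.
Only Taxon F, Taxon G, Taxon H, Taxon L, and Taxon X show the derived state 'yes' for C5, supporting them as a clade.
C6: derived state 'no' in Taxon H and Taxon L only — synapomorphy for {Taxon H, Taxon L}.
Most parsimonious ingroup topology: ((((Taxon H,Taxon L),(Taxon X,Taxon G)),Taxon F),Taxon J).
Changes per character on this tree: C1: 1; C2: 1; C3: 1; C4: 1; C5: 1; C6: 1.
Total = 6.

6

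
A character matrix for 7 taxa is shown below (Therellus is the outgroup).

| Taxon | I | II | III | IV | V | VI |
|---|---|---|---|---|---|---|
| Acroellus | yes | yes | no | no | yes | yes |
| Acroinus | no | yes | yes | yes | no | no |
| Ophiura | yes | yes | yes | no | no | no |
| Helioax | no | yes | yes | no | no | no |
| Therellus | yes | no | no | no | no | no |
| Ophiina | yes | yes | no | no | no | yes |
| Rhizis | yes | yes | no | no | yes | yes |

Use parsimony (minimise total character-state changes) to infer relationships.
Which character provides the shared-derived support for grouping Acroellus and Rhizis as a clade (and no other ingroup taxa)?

Character polarity is set by the outgroup: the derived state is whichever differs from the outgroup's state, so for I the derived state is 'no', and for the remaining characters it is 'yes'.
I (derived state 'no') is shared by Acroinus and Helioax — a synapomorphy uniting that clade.
II (derived state 'yes') is shared by all ingroup taxa — unites the whole ingroup.
Only Acroinus, Helioax, and Ophiura show the derived state 'yes' for III, supporting them as a clade.
IV (derived state 'yes') is unique to Acroinus (autapomorphy; uninformative for grouping).
V: derived state 'yes' in Acroellus and Rhizis only — synapomorphy for {Acroellus, Rhizis}.
VI (derived state 'yes') is shared by Acroellus, Ophiina, and Rhizis — a synapomorphy uniting that clade.
Most parsimonious ingroup topology: (((Helioax,Acroinus),Ophiura),(Ophiina,(Rhizis,Acroellus))).
The clade {Acroellus, Rhizis} is supported by V: its derived state 'yes' occurs in exactly those taxa and in no other taxon (including the outgroup).

V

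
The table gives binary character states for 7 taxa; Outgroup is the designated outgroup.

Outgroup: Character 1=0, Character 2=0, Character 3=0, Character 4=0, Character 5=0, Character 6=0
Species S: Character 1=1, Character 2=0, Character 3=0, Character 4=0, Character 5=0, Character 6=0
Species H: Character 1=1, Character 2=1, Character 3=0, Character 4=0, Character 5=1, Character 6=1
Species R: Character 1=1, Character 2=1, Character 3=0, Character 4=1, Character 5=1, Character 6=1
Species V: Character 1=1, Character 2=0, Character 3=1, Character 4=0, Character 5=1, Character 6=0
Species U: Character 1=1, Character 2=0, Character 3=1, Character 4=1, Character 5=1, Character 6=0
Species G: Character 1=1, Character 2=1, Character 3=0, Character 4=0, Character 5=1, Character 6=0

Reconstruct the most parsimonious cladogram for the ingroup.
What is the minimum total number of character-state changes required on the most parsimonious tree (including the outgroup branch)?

The outgroup has state '0' for every character, so '1' is the derived state throughout.
All ingroup taxa share the derived state '1' for Character 1; it defines the ingroup but does not resolve relationships within it.
Character 2 (derived state '1') is shared by Species G, Species H, and Species R — a synapomorphy uniting that clade.
Character 3 (derived state '1') is shared by Species U and Species V — a synapomorphy uniting that clade.
Character 4 groups Species R and Species U, which is incompatible with the clades supported by the remaining characters; treating it as convergent (homoplasy) costs fewer steps than any alternative tree.
Character 5 (derived state '1') is shared by Species G, Species H, Species R, Species U, and Species V — a synapomorphy uniting that clade.
Character 6: derived state '1' in Species H and Species R only — synapomorphy for {Species H, Species R}.
Most parsimonious ingroup topology: (Species S,(((Species H,Species R),Species G),(Species V,Species U))).
Changes per character on this tree: Character 1: 1; Character 2: 1; Character 3: 1; Character 4: 2; Character 5: 1; Character 6: 1.
Total = 7.

7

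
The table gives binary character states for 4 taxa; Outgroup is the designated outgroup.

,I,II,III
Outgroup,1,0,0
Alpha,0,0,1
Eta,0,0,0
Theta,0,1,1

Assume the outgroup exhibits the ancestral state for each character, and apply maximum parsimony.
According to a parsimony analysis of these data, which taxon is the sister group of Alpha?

Theta

Character polarity is set by the outgroup: the derived state is whichever differs from the outgroup's state, so for I the derived state is '0', and for the remaining characters it is '1'.
I (derived state '0') is shared by all ingroup taxa — unites the whole ingroup.
II: derived state '1' in Theta only — an autapomorphy, so it tells us nothing about relationships among taxa.
III (derived state '1') is shared by Alpha and Theta — a synapomorphy uniting that clade.
Most parsimonious ingroup topology: ((Alpha,Theta),Eta).
Alpha and Theta form a cherry on this tree, so they are sister taxa.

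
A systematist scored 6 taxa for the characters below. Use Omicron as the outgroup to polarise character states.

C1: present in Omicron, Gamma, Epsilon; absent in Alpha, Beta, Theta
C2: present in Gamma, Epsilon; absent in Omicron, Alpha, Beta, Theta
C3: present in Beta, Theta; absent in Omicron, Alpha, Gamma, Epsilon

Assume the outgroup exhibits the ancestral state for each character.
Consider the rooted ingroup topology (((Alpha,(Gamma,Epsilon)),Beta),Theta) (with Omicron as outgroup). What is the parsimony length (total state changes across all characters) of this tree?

5

Map each character onto (((Alpha,(Gamma,Epsilon)),Beta),Theta) (rooted by Omicron) and count the minimum state changes it requires (Fitch parsimony):
C1: 2; C2: 1; C3: 2.
Total tree length = 5.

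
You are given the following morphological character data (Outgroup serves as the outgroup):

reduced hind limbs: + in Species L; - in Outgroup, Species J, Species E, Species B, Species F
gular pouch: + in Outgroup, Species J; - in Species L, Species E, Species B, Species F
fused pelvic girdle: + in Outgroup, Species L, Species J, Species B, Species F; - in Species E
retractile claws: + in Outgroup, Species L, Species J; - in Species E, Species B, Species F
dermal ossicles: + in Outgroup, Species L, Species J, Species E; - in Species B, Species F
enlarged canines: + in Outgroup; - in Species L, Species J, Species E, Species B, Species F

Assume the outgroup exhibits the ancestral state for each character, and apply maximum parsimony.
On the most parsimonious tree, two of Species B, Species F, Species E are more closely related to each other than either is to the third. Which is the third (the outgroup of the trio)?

Character polarity is set by the outgroup: the derived state is whichever differs from the outgroup's state, so for gular pouch, fused pelvic girdle, retractile claws, dermal ossicles, enlarged canines the derived state is '-', and for the remaining characters it is '+'.
reduced hind limbs (derived state '+') is unique to Species L (autapomorphy; uninformative for grouping).
gular pouch (derived state '-') is shared by Species B, Species E, Species F, and Species L — a synapomorphy uniting that clade.
fused pelvic girdle (derived state '-') is unique to Species E (autapomorphy; uninformative for grouping).
retractile claws: derived state '-' in Species B, Species E, and Species F only — synapomorphy for {Species B, Species E, Species F}.
dermal ossicles: derived state '-' in Species B and Species F only — synapomorphy for {Species B, Species F}.
enlarged canines (derived state '-') is shared by all ingroup taxa — unites the whole ingroup.
Most parsimonious ingroup topology: ((Species L,(Species E,(Species B,Species F))),Species J).
Species B and Species F share a more recent common ancestor with each other than either does with Species E, so Species E is the least closely related of the three.

Species E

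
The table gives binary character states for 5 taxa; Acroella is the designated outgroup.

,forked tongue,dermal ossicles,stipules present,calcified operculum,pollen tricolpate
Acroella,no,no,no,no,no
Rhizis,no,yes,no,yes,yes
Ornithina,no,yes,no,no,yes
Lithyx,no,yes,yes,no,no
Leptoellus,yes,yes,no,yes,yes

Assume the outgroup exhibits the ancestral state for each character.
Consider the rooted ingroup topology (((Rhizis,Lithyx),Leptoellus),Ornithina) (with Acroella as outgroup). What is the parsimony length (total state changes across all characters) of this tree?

Map each character onto (((Rhizis,Lithyx),Leptoellus),Ornithina) (rooted by Acroella) and count the minimum state changes it requires (Fitch parsimony):
forked tongue: 1; dermal ossicles: 1; stipules present: 1; calcified operculum: 2; pollen tricolpate: 2.
Total tree length = 7.

7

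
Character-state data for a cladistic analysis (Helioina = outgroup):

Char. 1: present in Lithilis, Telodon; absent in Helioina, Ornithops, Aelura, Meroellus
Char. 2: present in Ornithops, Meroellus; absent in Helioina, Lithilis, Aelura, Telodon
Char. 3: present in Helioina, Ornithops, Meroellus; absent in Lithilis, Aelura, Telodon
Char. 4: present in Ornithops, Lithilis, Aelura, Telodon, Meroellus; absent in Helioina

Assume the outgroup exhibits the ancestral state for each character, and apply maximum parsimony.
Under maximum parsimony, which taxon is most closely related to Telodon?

Character polarity is set by the outgroup: the derived state is whichever differs from the outgroup's state, so for Char. 3 the derived state is 'absent', and for the remaining characters it is 'present'.
Char. 1 (derived state 'present') is shared by Lithilis and Telodon — a synapomorphy uniting that clade.
Char. 2 (derived state 'present') is shared by Meroellus and Ornithops — a synapomorphy uniting that clade.
Char. 3: derived state 'absent' in Aelura, Lithilis, and Telodon only — synapomorphy for {Aelura, Lithilis, Telodon}.
Char. 4 (derived state 'present') is shared by all ingroup taxa — unites the whole ingroup.
Most parsimonious ingroup topology: ((Ornithops,Meroellus),((Lithilis,Telodon),Aelura)).
Telodon and Lithilis form a cherry on this tree, so they are sister taxa.

Lithilis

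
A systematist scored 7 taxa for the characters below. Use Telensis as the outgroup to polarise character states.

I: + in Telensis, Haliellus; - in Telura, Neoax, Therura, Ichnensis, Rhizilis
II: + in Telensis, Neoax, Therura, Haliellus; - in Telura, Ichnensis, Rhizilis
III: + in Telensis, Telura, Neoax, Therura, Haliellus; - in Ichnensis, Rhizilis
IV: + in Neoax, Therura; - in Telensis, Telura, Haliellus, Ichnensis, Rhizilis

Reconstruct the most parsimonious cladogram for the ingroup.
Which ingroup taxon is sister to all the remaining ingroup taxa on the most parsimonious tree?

Haliellus

Character polarity is set by the outgroup: the derived state is whichever differs from the outgroup's state, so for I, II, III the derived state is '-', and for the remaining characters it is '+'.
Only Ichnensis, Neoax, Rhizilis, Telura, and Therura show the derived state '-' for I, supporting them as a clade.
Only Ichnensis, Rhizilis, and Telura show the derived state '-' for II, supporting them as a clade.
Only Ichnensis and Rhizilis show the derived state '-' for III, supporting them as a clade.
IV (derived state '+') is shared by Neoax and Therura — a synapomorphy uniting that clade.
Most parsimonious ingroup topology: (((Telura,(Ichnensis,Rhizilis)),(Neoax,Therura)),Haliellus).
Haliellus is sister to the clade containing all other ingroup taxa, so it is the earliest-diverging (most basal) ingroup lineage.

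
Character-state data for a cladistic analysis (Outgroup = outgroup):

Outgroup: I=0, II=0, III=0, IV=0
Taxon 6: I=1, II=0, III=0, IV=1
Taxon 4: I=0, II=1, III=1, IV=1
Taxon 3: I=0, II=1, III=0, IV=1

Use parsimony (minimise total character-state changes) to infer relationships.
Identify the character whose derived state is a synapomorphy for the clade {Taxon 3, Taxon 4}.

The outgroup has state '0' for every character, so '1' is the derived state throughout.
I (derived state '1') is unique to Taxon 6 (autapomorphy; uninformative for grouping).
Only Taxon 3 and Taxon 4 show the derived state '1' for II, supporting them as a clade.
III (derived state '1') is unique to Taxon 4 (autapomorphy; uninformative for grouping).
All ingroup taxa share the derived state '1' for IV; it defines the ingroup but does not resolve relationships within it.
Most parsimonious ingroup topology: (Taxon 6,(Taxon 4,Taxon 3)).
The clade {Taxon 3, Taxon 4} is supported by II: its derived state '1' occurs in exactly those taxa and in no other taxon (including the outgroup).

II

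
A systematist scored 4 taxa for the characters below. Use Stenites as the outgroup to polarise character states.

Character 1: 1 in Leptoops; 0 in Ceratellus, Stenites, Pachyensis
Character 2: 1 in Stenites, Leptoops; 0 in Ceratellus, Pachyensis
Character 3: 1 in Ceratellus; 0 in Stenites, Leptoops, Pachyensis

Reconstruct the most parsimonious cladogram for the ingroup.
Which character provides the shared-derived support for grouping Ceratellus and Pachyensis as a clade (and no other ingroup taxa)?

Character polarity is set by the outgroup: the derived state is whichever differs from the outgroup's state, so for Character 2 the derived state is '0', and for the remaining characters it is '1'.
Character 1: derived state '1' in Leptoops only — an autapomorphy, so it tells us nothing about relationships among taxa.
Only Ceratellus and Pachyensis show the derived state '0' for Character 2, supporting them as a clade.
Character 3 (derived state '1') is unique to Ceratellus (autapomorphy; uninformative for grouping).
Most parsimonious ingroup topology: (Leptoops,(Ceratellus,Pachyensis)).
The clade {Ceratellus, Pachyensis} is supported by Character 2: its derived state '0' occurs in exactly those taxa and in no other taxon (including the outgroup).

Character 2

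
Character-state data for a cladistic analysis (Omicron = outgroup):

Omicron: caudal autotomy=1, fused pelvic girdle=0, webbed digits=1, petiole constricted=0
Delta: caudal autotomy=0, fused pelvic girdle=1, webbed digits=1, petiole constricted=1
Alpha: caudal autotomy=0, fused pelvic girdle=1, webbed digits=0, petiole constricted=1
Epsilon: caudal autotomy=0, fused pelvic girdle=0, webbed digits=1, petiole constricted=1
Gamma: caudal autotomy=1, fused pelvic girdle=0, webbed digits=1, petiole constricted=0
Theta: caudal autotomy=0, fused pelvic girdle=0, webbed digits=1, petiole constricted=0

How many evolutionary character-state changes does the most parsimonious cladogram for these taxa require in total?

Character polarity is set by the outgroup: the derived state is whichever differs from the outgroup's state, so for caudal autotomy, webbed digits the derived state is '0', and for the remaining characters it is '1'.
caudal autotomy (derived state '0') is shared by Alpha, Delta, Epsilon, and Theta — a synapomorphy uniting that clade.
Only Alpha and Delta show the derived state '1' for fused pelvic girdle, supporting them as a clade.
webbed digits: derived state '0' in Alpha only — an autapomorphy, so it tells us nothing about relationships among taxa.
petiole constricted: derived state '1' in Alpha, Delta, and Epsilon only — synapomorphy for {Alpha, Delta, Epsilon}.
Most parsimonious ingroup topology: ((((Delta,Alpha),Epsilon),Theta),Gamma).
Changes per character on this tree: caudal autotomy: 1; fused pelvic girdle: 1; webbed digits: 1; petiole constricted: 1.
Total = 4.

4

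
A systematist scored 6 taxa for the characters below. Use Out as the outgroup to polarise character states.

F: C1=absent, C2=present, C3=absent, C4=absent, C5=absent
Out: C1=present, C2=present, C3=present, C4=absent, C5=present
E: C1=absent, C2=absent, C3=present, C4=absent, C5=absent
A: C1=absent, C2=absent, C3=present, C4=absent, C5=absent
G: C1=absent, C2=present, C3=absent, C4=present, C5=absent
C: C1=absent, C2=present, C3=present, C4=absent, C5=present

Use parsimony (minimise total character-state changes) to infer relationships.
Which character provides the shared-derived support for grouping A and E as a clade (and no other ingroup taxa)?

Character polarity is set by the outgroup: the derived state is whichever differs from the outgroup's state, so for C1, C2, C3, C5 the derived state is 'absent', and for the remaining characters it is 'present'.
C1 (derived state 'absent') is shared by all ingroup taxa — unites the whole ingroup.
Only A and E show the derived state 'absent' for C2, supporting them as a clade.
C3 (derived state 'absent') is shared by F and G — a synapomorphy uniting that clade.
C4: derived state 'present' in G only — an autapomorphy, so it tells us nothing about relationships among taxa.
C5 (derived state 'absent') is shared by A, E, F, and G — a synapomorphy uniting that clade.
Most parsimonious ingroup topology: (C,((A,E),(F,G))).
The clade {A, E} is supported by C2: its derived state 'absent' occurs in exactly those taxa and in no other taxon (including the outgroup).

C2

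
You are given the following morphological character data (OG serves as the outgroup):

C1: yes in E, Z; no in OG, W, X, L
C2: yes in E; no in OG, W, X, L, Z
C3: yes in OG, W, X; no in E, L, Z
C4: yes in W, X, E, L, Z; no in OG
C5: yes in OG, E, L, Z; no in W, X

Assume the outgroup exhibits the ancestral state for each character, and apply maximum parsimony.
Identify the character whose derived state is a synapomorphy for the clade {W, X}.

C5

Character polarity is set by the outgroup: the derived state is whichever differs from the outgroup's state, so for C3, C5 the derived state is 'no', and for the remaining characters it is 'yes'.
Only E and Z show the derived state 'yes' for C1, supporting them as a clade.
C2: derived state 'yes' in E only — an autapomorphy, so it tells us nothing about relationships among taxa.
C3 (derived state 'no') is shared by E, L, and Z — a synapomorphy uniting that clade.
All ingroup taxa share the derived state 'yes' for C4; it defines the ingroup but does not resolve relationships within it.
Only W and X show the derived state 'no' for C5, supporting them as a clade.
Most parsimonious ingroup topology: ((W,X),((E,Z),L)).
The clade {W, X} is supported by C5: its derived state 'no' occurs in exactly those taxa and in no other taxon (including the outgroup).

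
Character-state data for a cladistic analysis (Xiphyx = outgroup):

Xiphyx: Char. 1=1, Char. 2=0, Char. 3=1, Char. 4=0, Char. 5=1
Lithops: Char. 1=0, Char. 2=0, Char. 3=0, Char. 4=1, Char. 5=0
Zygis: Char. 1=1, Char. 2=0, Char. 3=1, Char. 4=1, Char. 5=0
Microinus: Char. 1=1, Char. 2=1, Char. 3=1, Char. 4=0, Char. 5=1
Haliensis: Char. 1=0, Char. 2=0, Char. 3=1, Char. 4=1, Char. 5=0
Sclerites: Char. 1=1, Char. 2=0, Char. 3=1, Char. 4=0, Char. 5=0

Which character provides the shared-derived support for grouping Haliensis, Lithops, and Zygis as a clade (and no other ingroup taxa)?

Character polarity is set by the outgroup: the derived state is whichever differs from the outgroup's state, so for Char. 1, Char. 3, Char. 5 the derived state is '0', and for the remaining characters it is '1'.
Only Haliensis and Lithops show the derived state '0' for Char. 1, supporting them as a clade.
Char. 2: derived state '1' in Microinus only — an autapomorphy, so it tells us nothing about relationships among taxa.
Char. 3: derived state '0' in Lithops only — an autapomorphy, so it tells us nothing about relationships among taxa.
Char. 4: derived state '1' in Haliensis, Lithops, and Zygis only — synapomorphy for {Haliensis, Lithops, Zygis}.
Only Haliensis, Lithops, Sclerites, and Zygis show the derived state '0' for Char. 5, supporting them as a clade.
Most parsimonious ingroup topology: ((((Lithops,Haliensis),Zygis),Sclerites),Microinus).
The clade {Haliensis, Lithops, Zygis} is supported by Char. 4: its derived state '1' occurs in exactly those taxa and in no other taxon (including the outgroup).

Char. 4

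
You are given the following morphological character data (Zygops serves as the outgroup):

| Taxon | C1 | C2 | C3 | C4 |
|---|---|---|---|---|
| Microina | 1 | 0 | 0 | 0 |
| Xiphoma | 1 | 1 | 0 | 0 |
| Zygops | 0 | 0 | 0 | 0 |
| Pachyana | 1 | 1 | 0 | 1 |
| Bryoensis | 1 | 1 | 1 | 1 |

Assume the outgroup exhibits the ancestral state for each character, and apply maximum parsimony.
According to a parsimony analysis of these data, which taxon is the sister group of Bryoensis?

Pachyana

The outgroup has state '0' for every character, so '1' is the derived state throughout.
All ingroup taxa share the derived state '1' for C1; it defines the ingroup but does not resolve relationships within it.
Only Bryoensis, Pachyana, and Xiphoma show the derived state '1' for C2, supporting them as a clade.
C3: derived state '1' in Bryoensis only — an autapomorphy, so it tells us nothing about relationships among taxa.
C4 (derived state '1') is shared by Bryoensis and Pachyana — a synapomorphy uniting that clade.
Most parsimonious ingroup topology: (Microina,((Bryoensis,Pachyana),Xiphoma)).
Bryoensis and Pachyana form a cherry on this tree, so they are sister taxa.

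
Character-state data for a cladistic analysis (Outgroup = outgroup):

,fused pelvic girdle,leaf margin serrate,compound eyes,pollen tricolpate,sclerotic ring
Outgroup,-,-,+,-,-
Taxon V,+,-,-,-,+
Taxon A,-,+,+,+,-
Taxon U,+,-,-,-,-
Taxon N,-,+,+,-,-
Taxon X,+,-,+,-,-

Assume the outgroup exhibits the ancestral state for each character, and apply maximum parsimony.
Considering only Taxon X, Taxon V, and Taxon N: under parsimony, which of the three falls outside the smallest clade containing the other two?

Taxon N

Character polarity is set by the outgroup: the derived state is whichever differs from the outgroup's state, so for compound eyes the derived state is '-', and for the remaining characters it is '+'.
fused pelvic girdle: derived state '+' in Taxon U, Taxon V, and Taxon X only — synapomorphy for {Taxon U, Taxon V, Taxon X}.
leaf margin serrate (derived state '+') is shared by Taxon A and Taxon N — a synapomorphy uniting that clade.
Only Taxon U and Taxon V show the derived state '-' for compound eyes, supporting them as a clade.
pollen tricolpate (derived state '+') is unique to Taxon A (autapomorphy; uninformative for grouping).
sclerotic ring: derived state '+' in Taxon V only — an autapomorphy, so it tells us nothing about relationships among taxa.
Most parsimonious ingroup topology: (((Taxon V,Taxon U),Taxon X),(Taxon A,Taxon N)).
Taxon V and Taxon X share a more recent common ancestor with each other than either does with Taxon N, so Taxon N is the least closely related of the three.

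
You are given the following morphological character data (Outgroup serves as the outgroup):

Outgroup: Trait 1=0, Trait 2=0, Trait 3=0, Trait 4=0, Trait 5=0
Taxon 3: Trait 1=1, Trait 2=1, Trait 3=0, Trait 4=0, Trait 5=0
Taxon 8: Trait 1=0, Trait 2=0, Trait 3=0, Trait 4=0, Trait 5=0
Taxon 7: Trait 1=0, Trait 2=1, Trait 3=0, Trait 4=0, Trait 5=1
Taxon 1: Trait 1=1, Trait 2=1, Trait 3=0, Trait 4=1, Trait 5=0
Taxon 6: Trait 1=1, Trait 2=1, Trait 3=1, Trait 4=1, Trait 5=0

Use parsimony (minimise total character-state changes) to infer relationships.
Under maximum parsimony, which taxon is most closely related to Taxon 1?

The outgroup has state '0' for every character, so '1' is the derived state throughout.
Trait 1: derived state '1' in Taxon 1, Taxon 3, and Taxon 6 only — synapomorphy for {Taxon 1, Taxon 3, Taxon 6}.
Trait 2: derived state '1' in Taxon 1, Taxon 3, Taxon 6, and Taxon 7 only — synapomorphy for {Taxon 1, Taxon 3, Taxon 6, Taxon 7}.
Trait 3 (derived state '1') is unique to Taxon 6 (autapomorphy; uninformative for grouping).
Trait 4: derived state '1' in Taxon 1 and Taxon 6 only — synapomorphy for {Taxon 1, Taxon 6}.
Trait 5: derived state '1' in Taxon 7 only — an autapomorphy, so it tells us nothing about relationships among taxa.
Most parsimonious ingroup topology: (((Taxon 3,(Taxon 1,Taxon 6)),Taxon 7),Taxon 8).
Taxon 1 and Taxon 6 form a cherry on this tree, so they are sister taxa.

Taxon 6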